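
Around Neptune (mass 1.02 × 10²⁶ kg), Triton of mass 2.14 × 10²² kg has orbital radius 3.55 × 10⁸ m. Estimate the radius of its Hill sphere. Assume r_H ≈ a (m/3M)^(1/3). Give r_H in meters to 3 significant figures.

1.46 × 10⁷ m

r_H ≈ a (m/3M)^(1/3)
    = (3.55 × 10⁸) × (2.14 × 10²² / (3 × 1.02 × 10²⁶))^(1/3)
    = 1.46 × 10⁷ m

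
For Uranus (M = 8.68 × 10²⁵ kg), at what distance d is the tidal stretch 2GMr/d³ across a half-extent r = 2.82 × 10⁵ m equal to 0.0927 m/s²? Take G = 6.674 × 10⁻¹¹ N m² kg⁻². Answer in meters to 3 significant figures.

2GMr/d³ = a_tidal  ⇒  d = (2GMr / a_tidal)^(1/3)
d = (2 × 6.674×10⁻¹¹ × (8.68 × 10²⁵) × (2.82 × 10⁵) / (0.0927))^(1/3)
  = 3.28 × 10⁷ m

3.28 × 10⁷ m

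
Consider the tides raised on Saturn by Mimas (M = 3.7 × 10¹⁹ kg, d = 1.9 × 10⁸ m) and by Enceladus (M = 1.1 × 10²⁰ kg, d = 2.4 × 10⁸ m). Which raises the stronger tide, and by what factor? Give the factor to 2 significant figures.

Tidal stretch scales as M/d³; compute that for each body.
Mimas: (3.7 × 10¹⁹) / (1.9 × 10⁸)³ = 5.394 × 10⁻⁶
Enceladus: (1.1 × 10²⁰) / (2.4 × 10⁸)³ = 7.957 × 10⁻⁶
Ratio (larger/smaller) = 1.5

Enceladus, by a factor of ≈ 1.5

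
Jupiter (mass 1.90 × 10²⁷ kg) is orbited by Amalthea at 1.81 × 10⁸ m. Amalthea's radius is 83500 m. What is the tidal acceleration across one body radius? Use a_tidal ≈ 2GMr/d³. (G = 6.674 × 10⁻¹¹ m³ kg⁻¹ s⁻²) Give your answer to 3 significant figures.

Since r ≪ d, expand the inverse-square field across one radius to get the leading 2GMr/d³ term.
Δa = 2GMr/d³
   = 2 × (6.674 × 10⁻¹¹) × (1.90 × 10²⁷) × (83500) / (1.81 × 10⁸)³
   = 3.57 × 10⁻³ m/s²

3.57 × 10⁻³ m/s²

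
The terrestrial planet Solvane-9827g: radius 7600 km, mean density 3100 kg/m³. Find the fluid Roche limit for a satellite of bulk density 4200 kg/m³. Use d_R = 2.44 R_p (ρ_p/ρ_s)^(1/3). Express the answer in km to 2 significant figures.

d_R = 2.44 × 7600 km × (3100/4200)^(1/3)
    = 17000 km

17000 km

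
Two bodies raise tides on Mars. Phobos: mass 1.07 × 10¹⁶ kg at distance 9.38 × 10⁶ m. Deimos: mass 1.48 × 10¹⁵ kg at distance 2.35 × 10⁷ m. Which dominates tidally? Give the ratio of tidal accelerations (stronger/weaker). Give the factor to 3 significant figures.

Phobos, by a factor of ≈ 114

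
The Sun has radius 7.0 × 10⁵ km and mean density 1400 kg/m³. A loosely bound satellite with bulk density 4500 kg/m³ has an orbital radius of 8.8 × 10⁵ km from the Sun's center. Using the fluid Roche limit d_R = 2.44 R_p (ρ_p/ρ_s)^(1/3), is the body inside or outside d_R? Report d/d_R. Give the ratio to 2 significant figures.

d_R = 2.44 × (7.0 × 10⁵ km) × (1400/4500)^(1/3) = 1.157 × 10⁶ km
d/d_R = (8.8 × 10⁵) / (1.157 × 10⁶) = 0.76
Since d/d_R < 1, the body is inside the Roche limit.

inside; d/d_R ≈ 0.76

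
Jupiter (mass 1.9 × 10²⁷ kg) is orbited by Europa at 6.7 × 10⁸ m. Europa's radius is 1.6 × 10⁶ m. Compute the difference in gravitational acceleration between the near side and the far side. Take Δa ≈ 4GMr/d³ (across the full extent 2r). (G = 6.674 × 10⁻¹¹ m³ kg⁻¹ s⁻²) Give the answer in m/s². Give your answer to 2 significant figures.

2.7 × 10⁻³ m/s²

Near-to-far spans 2r, so the tidal difference is twice the near-to-center value: 4GMr/d³.
Δg = 4GMr/d³
   = 4 × (6.674 × 10⁻¹¹) × (1.9 × 10²⁷) × (1.6 × 10⁶) / (6.7 × 10⁸)³
   = 2.7 × 10⁻³ m/s²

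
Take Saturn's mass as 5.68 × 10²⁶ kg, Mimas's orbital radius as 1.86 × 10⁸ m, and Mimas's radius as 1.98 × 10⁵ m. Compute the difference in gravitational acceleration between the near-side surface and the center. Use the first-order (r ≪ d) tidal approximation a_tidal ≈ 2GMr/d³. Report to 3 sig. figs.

a_tidal = 2GMr/d³
        = 2 × (6.674 × 10⁻¹¹) × (5.68 × 10²⁶) × (1.98 × 10⁵) / (1.86 × 10⁸)³
        = 2.33 × 10⁻³ m/s²

2.33 × 10⁻³ m/s²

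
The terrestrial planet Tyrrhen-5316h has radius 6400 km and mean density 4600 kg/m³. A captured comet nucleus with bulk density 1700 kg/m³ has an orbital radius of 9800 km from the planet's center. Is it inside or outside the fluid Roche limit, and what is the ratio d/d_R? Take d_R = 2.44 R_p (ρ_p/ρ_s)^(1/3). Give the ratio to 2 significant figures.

d_R = 2.44 × (6400 km) × (4600/1700)^(1/3) = 21760 km
d/d_R = (9800) / (21760) = 0.45
Since d/d_R < 1, the body is inside the Roche limit.

inside; d/d_R ≈ 0.45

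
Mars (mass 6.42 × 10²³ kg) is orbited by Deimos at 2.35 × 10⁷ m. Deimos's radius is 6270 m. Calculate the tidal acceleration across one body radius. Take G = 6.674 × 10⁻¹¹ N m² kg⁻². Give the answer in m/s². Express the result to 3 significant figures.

Δa = 2GMr/d³
   = 2 × (6.674 × 10⁻¹¹) × (6.42 × 10²³) × (6270) / (2.35 × 10⁷)³
   = 4.14 × 10⁻⁵ m/s²

4.14 × 10⁻⁵ m/s²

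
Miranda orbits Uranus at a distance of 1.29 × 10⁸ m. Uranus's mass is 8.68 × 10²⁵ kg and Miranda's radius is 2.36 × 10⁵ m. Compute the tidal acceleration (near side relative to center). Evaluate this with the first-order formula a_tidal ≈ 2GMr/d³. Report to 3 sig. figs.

Since r ≪ d, expand the inverse-square field across one radius to get the leading 2GMr/d³ term.
Δg = 2GMr/d³
   = 2 × (6.674 × 10⁻¹¹) × (8.68 × 10²⁵) × (2.36 × 10⁵) / (1.29 × 10⁸)³
   = 1.27 × 10⁻³ m/s²

1.27 × 10⁻³ m/s²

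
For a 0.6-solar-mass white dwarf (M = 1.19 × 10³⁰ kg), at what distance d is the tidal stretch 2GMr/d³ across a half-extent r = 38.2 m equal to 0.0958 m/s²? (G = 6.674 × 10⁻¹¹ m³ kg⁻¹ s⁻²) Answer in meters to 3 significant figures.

3.99 × 10⁷ m

2GMr/d³ = a_tidal  ⇒  d = (2GMr / a_tidal)^(1/3)
d = (2 × 6.674×10⁻¹¹ × (1.19 × 10³⁰) × (38.2) / (0.0958))^(1/3)
  = 3.99 × 10⁷ m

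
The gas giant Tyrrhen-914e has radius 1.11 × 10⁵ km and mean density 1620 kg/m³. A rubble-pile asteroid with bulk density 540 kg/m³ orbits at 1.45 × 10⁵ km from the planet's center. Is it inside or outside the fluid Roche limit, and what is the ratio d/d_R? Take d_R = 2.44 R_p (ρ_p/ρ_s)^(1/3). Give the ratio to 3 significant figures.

inside; d/d_R ≈ 0.371

d_R = 2.44 × (1.11 × 10⁵ km) × (1620/540)^(1/3) = 3.906 × 10⁵ km
d/d_R = (1.45 × 10⁵) / (3.906 × 10⁵) = 0.371
Since d/d_R < 1, the body is inside the Roche limit.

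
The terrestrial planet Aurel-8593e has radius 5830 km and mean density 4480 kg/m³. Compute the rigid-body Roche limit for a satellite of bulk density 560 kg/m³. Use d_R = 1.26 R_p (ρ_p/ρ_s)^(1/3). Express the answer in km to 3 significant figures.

d_R = 1.26 × 5830 km × (4480/560)^(1/3)
    = 14700 km

14700 km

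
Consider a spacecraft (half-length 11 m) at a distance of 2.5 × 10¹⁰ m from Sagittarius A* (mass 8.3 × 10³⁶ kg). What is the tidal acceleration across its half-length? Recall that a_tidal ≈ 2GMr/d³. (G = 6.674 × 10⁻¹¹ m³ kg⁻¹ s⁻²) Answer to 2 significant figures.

Δg = 2GMr/d³
   = 2 × (6.674 × 10⁻¹¹) × (8.3 × 10³⁶) × (11) / (2.5 × 10¹⁰)³
   = 7.8 × 10⁻⁴ m/s²

7.8 × 10⁻⁴ m/s²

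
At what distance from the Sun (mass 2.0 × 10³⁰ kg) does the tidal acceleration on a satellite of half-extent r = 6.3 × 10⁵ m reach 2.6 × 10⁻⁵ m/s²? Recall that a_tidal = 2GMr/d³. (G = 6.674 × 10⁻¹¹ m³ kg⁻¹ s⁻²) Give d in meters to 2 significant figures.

1.9 × 10¹⁰ m

2GMr/d³ = a_tidal  ⇒  d = (2GMr / a_tidal)^(1/3)
d = (2 × 6.674×10⁻¹¹ × (2.0 × 10³⁰) × (6.3 × 10⁵) / (2.6 × 10⁻⁵))^(1/3)
  = 1.9 × 10¹⁰ m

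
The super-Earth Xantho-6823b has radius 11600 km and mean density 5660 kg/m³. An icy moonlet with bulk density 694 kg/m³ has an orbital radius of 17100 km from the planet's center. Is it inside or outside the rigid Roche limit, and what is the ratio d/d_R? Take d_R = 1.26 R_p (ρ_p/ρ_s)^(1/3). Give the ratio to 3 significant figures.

inside; d/d_R ≈ 0.581

d_R = 1.26 × (11600 km) × (5660/694)^(1/3) = 29420 km
d/d_R = (17100) / (29420) = 0.581
Since d/d_R < 1, the body is inside the Roche limit.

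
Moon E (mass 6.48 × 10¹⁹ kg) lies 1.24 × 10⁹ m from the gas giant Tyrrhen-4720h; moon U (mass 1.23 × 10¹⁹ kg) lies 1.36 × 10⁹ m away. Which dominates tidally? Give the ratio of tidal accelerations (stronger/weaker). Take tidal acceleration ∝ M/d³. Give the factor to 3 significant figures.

Tidal acceleration ∝ M/d³, so compare M/d³ for each.
Moon E: (6.48 × 10¹⁹) / (1.24 × 10⁹)³ = 3.399 × 10⁻⁸
Moon U: (1.23 × 10¹⁹) / (1.36 × 10⁹)³ = 4.890 × 10⁻⁹
Ratio (larger/smaller) = 6.95

Moon E, by a factor of ≈ 6.95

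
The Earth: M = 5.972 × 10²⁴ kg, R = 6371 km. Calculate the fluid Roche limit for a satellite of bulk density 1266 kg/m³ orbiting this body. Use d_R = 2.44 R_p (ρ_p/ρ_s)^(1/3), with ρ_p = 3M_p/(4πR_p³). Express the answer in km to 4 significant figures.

ρ_p = 3M_p/(4πR_p³) = 3 × (5.972 × 10²⁴) / (4π × (6.371 × 10⁶ m)³) = 5513 kg/m³
d_R = 2.44 × 6371 km × (5513/1266)^(1/3)
    = 25390 km

25390 km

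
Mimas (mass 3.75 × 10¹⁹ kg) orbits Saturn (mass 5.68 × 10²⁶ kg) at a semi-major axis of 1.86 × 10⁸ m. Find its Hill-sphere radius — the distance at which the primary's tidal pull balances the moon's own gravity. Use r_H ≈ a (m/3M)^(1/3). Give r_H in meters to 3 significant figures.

5.21 × 10⁵ m

r_H ≈ a (m/3M)^(1/3)
    = (1.86 × 10⁸) × (3.75 × 10¹⁹ / (3 × 5.68 × 10²⁶))^(1/3)
    = 5.21 × 10⁵ m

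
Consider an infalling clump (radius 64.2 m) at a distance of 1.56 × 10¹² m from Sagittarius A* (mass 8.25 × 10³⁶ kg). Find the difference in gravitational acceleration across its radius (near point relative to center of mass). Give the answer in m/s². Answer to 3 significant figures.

1.86 × 10⁻⁸ m/s²

Δa = 2GMr/d³
   = 2 × (6.674 × 10⁻¹¹) × (8.25 × 10³⁶) × (64.2) / (1.56 × 10¹²)³
   = 1.86 × 10⁻⁸ m/s²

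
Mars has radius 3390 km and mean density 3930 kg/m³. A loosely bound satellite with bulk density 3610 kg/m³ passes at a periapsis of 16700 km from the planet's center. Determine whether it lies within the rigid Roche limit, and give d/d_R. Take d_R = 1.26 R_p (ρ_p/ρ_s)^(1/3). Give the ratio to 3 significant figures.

outside; d/d_R ≈ 3.80

d_R = 1.26 × (3390 km) × (3930/3610)^(1/3) = 4394 km
d/d_R = (16700) / (4394) = 3.80
Since d/d_R > 1, the body is outside the Roche limit.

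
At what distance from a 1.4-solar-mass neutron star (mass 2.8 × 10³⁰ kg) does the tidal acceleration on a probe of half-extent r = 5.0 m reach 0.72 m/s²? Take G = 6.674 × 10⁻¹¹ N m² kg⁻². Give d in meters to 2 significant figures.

1.4 × 10⁷ m

2GMr/d³ = a_tidal  ⇒  d = (2GMr / a_tidal)^(1/3)
d = (2 × 6.674×10⁻¹¹ × (2.8 × 10³⁰) × (5.0) / (0.72))^(1/3)
  = 1.4 × 10⁷ m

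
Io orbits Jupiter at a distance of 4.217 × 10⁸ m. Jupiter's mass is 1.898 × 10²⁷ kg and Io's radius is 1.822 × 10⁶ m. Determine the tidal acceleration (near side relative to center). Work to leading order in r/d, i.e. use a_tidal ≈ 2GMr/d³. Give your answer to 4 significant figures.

6.155 × 10⁻³ m/s²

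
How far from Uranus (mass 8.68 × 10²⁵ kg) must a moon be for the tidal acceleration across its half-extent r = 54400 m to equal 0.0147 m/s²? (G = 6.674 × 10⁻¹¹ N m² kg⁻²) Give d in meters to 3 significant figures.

2GMr/d³ = a_tidal  ⇒  d = (2GMr / a_tidal)^(1/3)
d = (2 × 6.674×10⁻¹¹ × (8.68 × 10²⁵) × (54400) / (0.0147))^(1/3)
  = 3.50 × 10⁷ m

3.50 × 10⁷ m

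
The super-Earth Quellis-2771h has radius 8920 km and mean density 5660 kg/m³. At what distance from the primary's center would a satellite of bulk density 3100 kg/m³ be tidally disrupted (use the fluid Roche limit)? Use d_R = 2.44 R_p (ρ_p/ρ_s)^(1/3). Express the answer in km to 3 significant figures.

d_R = 2.44 × 8920 km × (5660/3100)^(1/3)
    = 26600 km

26600 km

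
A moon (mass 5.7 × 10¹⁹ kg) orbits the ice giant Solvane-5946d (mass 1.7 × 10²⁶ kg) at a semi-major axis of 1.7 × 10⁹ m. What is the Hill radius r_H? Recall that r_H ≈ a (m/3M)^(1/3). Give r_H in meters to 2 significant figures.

8.2 × 10⁶ m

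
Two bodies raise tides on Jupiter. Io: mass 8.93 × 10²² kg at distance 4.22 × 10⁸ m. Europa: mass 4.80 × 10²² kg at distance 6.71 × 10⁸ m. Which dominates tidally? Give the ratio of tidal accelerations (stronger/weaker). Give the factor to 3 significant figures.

Io, by a factor of ≈ 7.48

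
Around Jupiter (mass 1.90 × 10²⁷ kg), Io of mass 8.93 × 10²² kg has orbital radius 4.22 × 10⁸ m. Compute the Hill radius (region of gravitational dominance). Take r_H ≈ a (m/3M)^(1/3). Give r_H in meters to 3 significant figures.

1.06 × 10⁷ m

r_H ≈ a (m/3M)^(1/3)
    = (4.22 × 10⁸) × (8.93 × 10²² / (3 × 1.90 × 10²⁷))^(1/3)
    = 1.06 × 10⁷ m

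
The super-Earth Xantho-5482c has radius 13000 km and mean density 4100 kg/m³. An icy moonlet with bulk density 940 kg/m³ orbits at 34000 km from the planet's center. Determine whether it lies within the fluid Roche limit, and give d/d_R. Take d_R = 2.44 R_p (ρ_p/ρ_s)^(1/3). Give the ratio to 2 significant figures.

inside; d/d_R ≈ 0.66

d_R = 2.44 × (13000 km) × (4100/940)^(1/3) = 51830 km
d/d_R = (34000) / (51830) = 0.66
Since d/d_R < 1, the body is inside the Roche limit.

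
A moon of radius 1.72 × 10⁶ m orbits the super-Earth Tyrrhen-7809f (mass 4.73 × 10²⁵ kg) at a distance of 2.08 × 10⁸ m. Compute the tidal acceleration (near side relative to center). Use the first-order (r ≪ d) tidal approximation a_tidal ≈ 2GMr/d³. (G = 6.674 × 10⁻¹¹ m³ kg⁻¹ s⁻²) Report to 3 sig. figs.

Δg = 2GMr/d³
   = 2 × (6.674 × 10⁻¹¹) × (4.73 × 10²⁵) × (1.72 × 10⁶) / (2.08 × 10⁸)³
   = 1.21 × 10⁻³ m/s²

1.21 × 10⁻³ m/s²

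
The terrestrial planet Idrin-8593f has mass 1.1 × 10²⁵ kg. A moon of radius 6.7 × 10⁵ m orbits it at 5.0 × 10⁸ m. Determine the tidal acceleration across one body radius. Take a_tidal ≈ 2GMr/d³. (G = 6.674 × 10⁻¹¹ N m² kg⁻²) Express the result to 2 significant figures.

7.9 × 10⁻⁶ m/s²

a_tidal = 2GMr/d³
        = 2 × (6.674 × 10⁻¹¹) × (1.1 × 10²⁵) × (6.7 × 10⁵) / (5.0 × 10⁸)³
        = 7.9 × 10⁻⁶ m/s²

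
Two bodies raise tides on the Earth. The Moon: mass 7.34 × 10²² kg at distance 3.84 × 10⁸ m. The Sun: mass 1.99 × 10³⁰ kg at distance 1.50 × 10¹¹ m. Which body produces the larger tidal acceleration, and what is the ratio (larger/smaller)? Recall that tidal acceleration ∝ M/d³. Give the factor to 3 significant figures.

Tidal stretch scales as M/d³; compute that for each body.
The Moon: (7.34 × 10²²) / (3.84 × 10⁸)³ = 1.296 × 10⁻³
The Sun: (1.99 × 10³⁰) / (1.50 × 10¹¹)³ = 5.896 × 10⁻⁴
Ratio (larger/smaller) = 2.20

The Moon, by a factor of ≈ 2.20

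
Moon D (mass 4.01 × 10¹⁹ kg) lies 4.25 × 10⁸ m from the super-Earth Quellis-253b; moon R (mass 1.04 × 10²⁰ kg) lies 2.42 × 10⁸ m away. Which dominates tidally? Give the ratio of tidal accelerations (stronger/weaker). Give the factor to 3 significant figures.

Moon R, by a factor of ≈ 14.0

Tidal acceleration ∝ M/d³, so compare M/d³ for each.
Moon D: (4.01 × 10¹⁹) / (4.25 × 10⁸)³ = 5.224 × 10⁻⁷
Moon R: (1.04 × 10²⁰) / (2.42 × 10⁸)³ = 7.338 × 10⁻⁶
Ratio (larger/smaller) = 14.0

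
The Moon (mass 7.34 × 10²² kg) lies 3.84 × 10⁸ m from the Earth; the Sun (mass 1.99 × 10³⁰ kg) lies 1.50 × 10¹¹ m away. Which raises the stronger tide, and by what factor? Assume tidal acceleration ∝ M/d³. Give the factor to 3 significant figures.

The tide-raising term goes as M/d³ (the gradient of a 1/d² field).
The Moon: (7.34 × 10²²) / (3.84 × 10⁸)³ = 1.296 × 10⁻³
The Sun: (1.99 × 10³⁰) / (1.50 × 10¹¹)³ = 5.896 × 10⁻⁴
Ratio (larger/smaller) = 2.20

The Moon, by a factor of ≈ 2.20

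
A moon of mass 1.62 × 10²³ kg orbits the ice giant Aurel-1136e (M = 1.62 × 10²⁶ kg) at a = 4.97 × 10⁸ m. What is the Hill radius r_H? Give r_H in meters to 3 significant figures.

r_H ≈ a (m/3M)^(1/3)
    = (4.97 × 10⁸) × (1.62 × 10²³ / (3 × 1.62 × 10²⁶))^(1/3)
    = 3.45 × 10⁷ m

3.45 × 10⁷ m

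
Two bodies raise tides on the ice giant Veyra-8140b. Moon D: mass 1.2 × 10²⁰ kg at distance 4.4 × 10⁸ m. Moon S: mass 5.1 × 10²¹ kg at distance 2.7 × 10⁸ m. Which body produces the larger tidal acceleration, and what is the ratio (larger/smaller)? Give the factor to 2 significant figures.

Moon S, by a factor of ≈ 180

Compare M/d³ for the two perturbers:
Moon D: (1.2 × 10²⁰) / (4.4 × 10⁸)³ = 1.409 × 10⁻⁶
Moon S: (5.1 × 10²¹) / (2.7 × 10⁸)³ = 2.591 × 10⁻⁴
Ratio (larger/smaller) = 180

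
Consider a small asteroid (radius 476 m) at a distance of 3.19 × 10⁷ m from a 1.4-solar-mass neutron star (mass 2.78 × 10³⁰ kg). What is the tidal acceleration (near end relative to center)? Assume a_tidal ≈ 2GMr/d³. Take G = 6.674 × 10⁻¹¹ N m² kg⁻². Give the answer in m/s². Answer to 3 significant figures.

5.44 m/s²

Δa = 2GMr/d³
   = 2 × (6.674 × 10⁻¹¹) × (2.78 × 10³⁰) × (476) / (3.19 × 10⁷)³
   = 5.44 m/s²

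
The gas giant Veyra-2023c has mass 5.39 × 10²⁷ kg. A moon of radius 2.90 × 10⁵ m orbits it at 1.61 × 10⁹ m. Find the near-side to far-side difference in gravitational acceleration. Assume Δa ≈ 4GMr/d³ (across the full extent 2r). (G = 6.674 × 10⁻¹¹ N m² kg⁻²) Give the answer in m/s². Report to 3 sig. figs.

1.00 × 10⁻⁴ m/s²

a_tidal = 4GMr/d³
        = 4 × (6.674 × 10⁻¹¹) × (5.39 × 10²⁷) × (2.90 × 10⁵) / (1.61 × 10⁹)³
        = 1.00 × 10⁻⁴ m/s²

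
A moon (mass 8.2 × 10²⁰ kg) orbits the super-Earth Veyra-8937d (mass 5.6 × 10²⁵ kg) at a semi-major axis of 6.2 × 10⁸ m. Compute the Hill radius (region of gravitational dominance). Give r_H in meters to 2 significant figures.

1.1 × 10⁷ m

r_H ≈ a (m/3M)^(1/3)
    = (6.2 × 10⁸) × (8.2 × 10²⁰ / (3 × 5.6 × 10²⁵))^(1/3)
    = 1.1 × 10⁷ m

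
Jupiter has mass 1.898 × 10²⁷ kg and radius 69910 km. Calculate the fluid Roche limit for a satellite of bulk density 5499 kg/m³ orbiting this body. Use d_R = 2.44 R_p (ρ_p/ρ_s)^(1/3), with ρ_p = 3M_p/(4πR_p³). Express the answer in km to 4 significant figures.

1.062 × 10⁵ km

ρ_p = 3M_p/(4πR_p³) = 3 × (1.898 × 10²⁷) / (4π × (6.991 × 10⁷ m)³) = 1326 kg/m³
d_R = 2.44 × 69910 km × (1326/5499)^(1/3)
    = 1.062 × 10⁵ km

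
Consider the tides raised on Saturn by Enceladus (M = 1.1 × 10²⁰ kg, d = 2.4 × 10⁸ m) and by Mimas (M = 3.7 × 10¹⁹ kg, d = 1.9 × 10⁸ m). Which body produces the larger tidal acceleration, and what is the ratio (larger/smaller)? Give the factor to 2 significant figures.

Compare M/d³ for the two perturbers:
Enceladus: (1.1 × 10²⁰) / (2.4 × 10⁸)³ = 7.957 × 10⁻⁶
Mimas: (3.7 × 10¹⁹) / (1.9 × 10⁸)³ = 5.394 × 10⁻⁶
Ratio (larger/smaller) = 1.5

Enceladus, by a factor of ≈ 1.5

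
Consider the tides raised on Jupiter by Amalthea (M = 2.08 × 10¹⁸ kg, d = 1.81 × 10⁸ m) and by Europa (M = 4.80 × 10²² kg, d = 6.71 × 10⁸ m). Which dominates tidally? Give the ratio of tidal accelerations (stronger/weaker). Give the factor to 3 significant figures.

The tide-raising term goes as M/d³ (the gradient of a 1/d² field).
Amalthea: (2.08 × 10¹⁸) / (1.81 × 10⁸)³ = 3.508 × 10⁻⁷
Europa: (4.80 × 10²²) / (6.71 × 10⁸)³ = 1.589 × 10⁻⁴
Ratio (larger/smaller) = 453

Europa, by a factor of ≈ 453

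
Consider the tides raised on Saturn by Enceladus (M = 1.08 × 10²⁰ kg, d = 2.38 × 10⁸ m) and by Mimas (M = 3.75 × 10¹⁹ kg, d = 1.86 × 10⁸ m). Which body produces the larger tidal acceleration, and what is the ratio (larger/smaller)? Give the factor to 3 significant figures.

Tidal acceleration ∝ M/d³, so compare M/d³ for each.
Enceladus: (1.08 × 10²⁰) / (2.38 × 10⁸)³ = 8.011 × 10⁻⁶
Mimas: (3.75 × 10¹⁹) / (1.86 × 10⁸)³ = 5.828 × 10⁻⁶
Ratio (larger/smaller) = 1.37

Enceladus, by a factor of ≈ 1.37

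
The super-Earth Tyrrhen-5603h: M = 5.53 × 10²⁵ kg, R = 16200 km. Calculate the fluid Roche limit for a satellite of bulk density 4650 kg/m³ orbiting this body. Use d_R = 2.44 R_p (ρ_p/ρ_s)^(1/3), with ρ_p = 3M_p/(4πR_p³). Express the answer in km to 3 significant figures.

34600 km

ρ_p = 3M_p/(4πR_p³) = 3 × (5.53 × 10²⁵) / (4π × (1.62 × 10⁷ m)³) = 3110 kg/m³
d_R = 2.44 × 16200 km × (3110/4650)^(1/3)
    = 34600 km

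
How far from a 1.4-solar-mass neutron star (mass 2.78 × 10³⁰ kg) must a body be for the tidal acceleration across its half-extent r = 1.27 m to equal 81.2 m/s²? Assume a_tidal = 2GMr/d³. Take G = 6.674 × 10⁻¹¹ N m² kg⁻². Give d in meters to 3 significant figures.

1.80 × 10⁶ m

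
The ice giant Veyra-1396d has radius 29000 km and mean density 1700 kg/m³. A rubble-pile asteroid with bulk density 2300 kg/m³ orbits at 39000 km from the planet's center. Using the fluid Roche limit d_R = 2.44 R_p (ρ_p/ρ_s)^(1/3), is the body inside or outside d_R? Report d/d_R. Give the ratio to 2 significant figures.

d_R = 2.44 × (29000 km) × (1700/2300)^(1/3) = 63980 km
d/d_R = (39000) / (63980) = 0.61
Since d/d_R < 1, the body is inside the Roche limit.

inside; d/d_R ≈ 0.61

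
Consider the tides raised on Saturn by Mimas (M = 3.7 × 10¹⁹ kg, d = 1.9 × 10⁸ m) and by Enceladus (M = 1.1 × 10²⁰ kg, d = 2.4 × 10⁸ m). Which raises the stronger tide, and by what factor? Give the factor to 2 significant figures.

Enceladus, by a factor of ≈ 1.5

Tidal acceleration ∝ M/d³, so compare M/d³ for each.
Mimas: (3.7 × 10¹⁹) / (1.9 × 10⁸)³ = 5.394 × 10⁻⁶
Enceladus: (1.1 × 10²⁰) / (2.4 × 10⁸)³ = 7.957 × 10⁻⁶
Ratio (larger/smaller) = 1.5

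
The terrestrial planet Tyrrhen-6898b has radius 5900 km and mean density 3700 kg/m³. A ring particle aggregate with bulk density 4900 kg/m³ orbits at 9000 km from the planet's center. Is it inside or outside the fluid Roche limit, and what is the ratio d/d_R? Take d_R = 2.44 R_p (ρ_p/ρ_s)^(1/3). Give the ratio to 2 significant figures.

d_R = 2.44 × (5900 km) × (3700/4900)^(1/3) = 13110 km
d/d_R = (9000) / (13110) = 0.69
Since d/d_R < 1, the body is inside the Roche limit.

inside; d/d_R ≈ 0.69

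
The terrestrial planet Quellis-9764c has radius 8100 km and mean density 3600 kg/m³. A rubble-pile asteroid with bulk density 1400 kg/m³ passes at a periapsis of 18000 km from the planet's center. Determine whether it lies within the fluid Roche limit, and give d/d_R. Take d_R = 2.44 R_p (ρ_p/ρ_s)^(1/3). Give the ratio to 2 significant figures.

d_R = 2.44 × (8100 km) × (3600/1400)^(1/3) = 27080 km
d/d_R = (18000) / (27080) = 0.66
Since d/d_R < 1, the body is inside the Roche limit.

inside; d/d_R ≈ 0.66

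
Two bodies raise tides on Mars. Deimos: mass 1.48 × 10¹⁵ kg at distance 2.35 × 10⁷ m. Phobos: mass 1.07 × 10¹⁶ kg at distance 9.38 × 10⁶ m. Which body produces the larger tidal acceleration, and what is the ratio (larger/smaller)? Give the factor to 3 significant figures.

Tidal stretch scales as M/d³; compute that for each body.
Deimos: (1.48 × 10¹⁵) / (2.35 × 10⁷)³ = 1.140 × 10⁻⁷
Phobos: (1.07 × 10¹⁶) / (9.38 × 10⁶)³ = 1.297 × 10⁻⁵
Ratio (larger/smaller) = 114

Phobos, by a factor of ≈ 114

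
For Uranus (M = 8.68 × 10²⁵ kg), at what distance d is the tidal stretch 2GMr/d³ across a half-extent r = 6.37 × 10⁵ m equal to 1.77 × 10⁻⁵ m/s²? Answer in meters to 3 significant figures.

2GMr/d³ = a_tidal  ⇒  d = (2GMr / a_tidal)^(1/3)
d = (2 × 6.674×10⁻¹¹ × (8.68 × 10²⁵) × (6.37 × 10⁵) / (1.77 × 10⁻⁵))^(1/3)
  = 7.47 × 10⁸ m

7.47 × 10⁸ m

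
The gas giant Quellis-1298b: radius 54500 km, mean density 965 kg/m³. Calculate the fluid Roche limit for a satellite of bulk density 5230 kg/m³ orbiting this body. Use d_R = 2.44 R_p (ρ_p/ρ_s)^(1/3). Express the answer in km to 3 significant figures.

75700 km

d_R = 2.44 × 54500 km × (965/5230)^(1/3)
    = 75700 km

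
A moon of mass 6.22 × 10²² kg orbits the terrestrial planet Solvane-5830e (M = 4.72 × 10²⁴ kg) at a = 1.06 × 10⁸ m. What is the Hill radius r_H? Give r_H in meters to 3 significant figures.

r_H ≈ a (m/3M)^(1/3)
    = (1.06 × 10⁸) × (6.22 × 10²² / (3 × 4.72 × 10²⁴))^(1/3)
    = 1.74 × 10⁷ m

1.74 × 10⁷ m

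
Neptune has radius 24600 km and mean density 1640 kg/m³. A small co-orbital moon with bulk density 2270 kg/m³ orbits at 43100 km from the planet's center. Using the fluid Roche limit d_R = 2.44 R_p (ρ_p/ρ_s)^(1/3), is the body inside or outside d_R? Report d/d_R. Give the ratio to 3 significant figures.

inside; d/d_R ≈ 0.800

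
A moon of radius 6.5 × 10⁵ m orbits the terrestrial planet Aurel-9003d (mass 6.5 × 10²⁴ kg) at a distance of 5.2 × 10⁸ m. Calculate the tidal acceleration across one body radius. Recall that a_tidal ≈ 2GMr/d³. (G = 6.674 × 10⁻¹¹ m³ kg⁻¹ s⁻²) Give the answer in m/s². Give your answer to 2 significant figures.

Since r ≪ d, expand the inverse-square field across one radius to get the leading 2GMr/d³ term.
Δg = 2GMr/d³
   = 2 × (6.674 × 10⁻¹¹) × (6.5 × 10²⁴) × (6.5 × 10⁵) / (5.2 × 10⁸)³
   = 4.0 × 10⁻⁶ m/s²

4.0 × 10⁻⁶ m/s²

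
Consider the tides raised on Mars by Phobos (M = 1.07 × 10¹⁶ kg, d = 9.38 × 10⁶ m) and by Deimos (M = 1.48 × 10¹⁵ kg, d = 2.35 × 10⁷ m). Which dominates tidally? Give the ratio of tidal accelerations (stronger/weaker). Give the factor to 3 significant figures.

The tide-raising term goes as M/d³ (the gradient of a 1/d² field).
Phobos: (1.07 × 10¹⁶) / (9.38 × 10⁶)³ = 1.297 × 10⁻⁵
Deimos: (1.48 × 10¹⁵) / (2.35 × 10⁷)³ = 1.140 × 10⁻⁷
Ratio (larger/smaller) = 114

Phobos, by a factor of ≈ 114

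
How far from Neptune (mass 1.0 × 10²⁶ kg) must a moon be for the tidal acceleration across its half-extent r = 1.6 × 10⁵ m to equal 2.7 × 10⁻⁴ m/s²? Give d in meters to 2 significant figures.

2.0 × 10⁸ m

2GMr/d³ = a_tidal  ⇒  d = (2GMr / a_tidal)^(1/3)
d = (2 × 6.674×10⁻¹¹ × (1.0 × 10²⁶) × (1.6 × 10⁵) / (2.7 × 10⁻⁴))^(1/3)
  = 2.0 × 10⁸ m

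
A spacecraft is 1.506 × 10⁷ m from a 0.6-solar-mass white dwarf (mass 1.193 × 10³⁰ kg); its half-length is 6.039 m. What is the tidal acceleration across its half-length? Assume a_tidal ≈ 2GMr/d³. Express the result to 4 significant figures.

2.815 × 10⁻¹ m/s²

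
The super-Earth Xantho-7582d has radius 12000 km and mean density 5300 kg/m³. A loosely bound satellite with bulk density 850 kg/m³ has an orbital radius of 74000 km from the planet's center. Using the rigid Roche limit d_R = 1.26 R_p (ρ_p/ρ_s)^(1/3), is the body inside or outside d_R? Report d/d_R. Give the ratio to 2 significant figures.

d_R = 1.26 × (12000 km) × (5300/850)^(1/3) = 27830 km
d/d_R = (74000) / (27830) = 2.7
Since d/d_R > 1, the body is outside the Roche limit.

outside; d/d_R ≈ 2.7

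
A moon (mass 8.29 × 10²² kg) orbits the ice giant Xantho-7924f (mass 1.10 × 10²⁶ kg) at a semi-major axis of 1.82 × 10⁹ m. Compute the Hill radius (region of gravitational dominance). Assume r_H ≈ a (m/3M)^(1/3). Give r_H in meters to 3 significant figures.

1.15 × 10⁸ m

r_H ≈ a (m/3M)^(1/3)
    = (1.82 × 10⁹) × (8.29 × 10²² / (3 × 1.10 × 10²⁶))^(1/3)
    = 1.15 × 10⁸ m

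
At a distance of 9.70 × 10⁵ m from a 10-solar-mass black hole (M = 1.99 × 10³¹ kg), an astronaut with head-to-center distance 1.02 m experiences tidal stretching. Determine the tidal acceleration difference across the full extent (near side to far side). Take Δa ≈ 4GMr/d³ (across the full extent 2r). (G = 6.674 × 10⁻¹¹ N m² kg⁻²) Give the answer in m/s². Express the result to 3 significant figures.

5.94 × 10³ m/s²

Δa = 4GMr/d³
   = 4 × (6.674 × 10⁻¹¹) × (1.99 × 10³¹) × (1.02) / (9.70 × 10⁵)³
   = 5.94 × 10³ m/s²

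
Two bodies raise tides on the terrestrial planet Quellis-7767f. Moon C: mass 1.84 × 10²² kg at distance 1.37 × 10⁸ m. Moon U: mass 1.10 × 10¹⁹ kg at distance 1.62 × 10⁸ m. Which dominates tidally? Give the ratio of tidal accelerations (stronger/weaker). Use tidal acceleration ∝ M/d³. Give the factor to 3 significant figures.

Moon C, by a factor of ≈ 2770

Compare M/d³ for the two perturbers:
Moon C: (1.84 × 10²²) / (1.37 × 10⁸)³ = 7.156 × 10⁻³
Moon U: (1.10 × 10¹⁹) / (1.62 × 10⁸)³ = 2.587 × 10⁻⁶
Ratio (larger/smaller) = 2770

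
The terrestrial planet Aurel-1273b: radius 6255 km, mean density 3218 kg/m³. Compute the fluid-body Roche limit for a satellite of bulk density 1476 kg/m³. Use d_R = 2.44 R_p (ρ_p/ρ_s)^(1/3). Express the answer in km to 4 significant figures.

d_R = 2.44 × 6255 km × (3218/1476)^(1/3)
    = 19790 km

19790 km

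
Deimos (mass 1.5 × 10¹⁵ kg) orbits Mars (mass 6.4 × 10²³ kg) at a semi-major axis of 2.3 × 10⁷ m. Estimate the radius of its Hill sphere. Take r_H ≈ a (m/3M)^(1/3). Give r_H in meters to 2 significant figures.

2.1 × 10⁴ m

r_H ≈ a (m/3M)^(1/3)
    = (2.3 × 10⁷) × (1.5 × 10¹⁵ / (3 × 6.4 × 10²³))^(1/3)
    = 2.1 × 10⁴ m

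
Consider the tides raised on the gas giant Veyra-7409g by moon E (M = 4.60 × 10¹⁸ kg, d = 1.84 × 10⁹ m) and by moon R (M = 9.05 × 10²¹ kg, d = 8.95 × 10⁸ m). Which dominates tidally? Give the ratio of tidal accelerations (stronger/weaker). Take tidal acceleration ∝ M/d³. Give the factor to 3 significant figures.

Moon R, by a factor of ≈ 17100

Tidal stretch scales as M/d³; compute that for each body.
Moon E: (4.60 × 10¹⁸) / (1.84 × 10⁹)³ = 7.384 × 10⁻¹⁰
Moon R: (9.05 × 10²¹) / (8.95 × 10⁸)³ = 1.262 × 10⁻⁵
Ratio (larger/smaller) = 17100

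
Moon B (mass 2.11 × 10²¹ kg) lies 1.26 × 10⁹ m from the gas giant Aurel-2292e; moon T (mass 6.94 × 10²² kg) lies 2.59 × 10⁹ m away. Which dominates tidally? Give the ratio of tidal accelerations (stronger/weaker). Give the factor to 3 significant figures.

Moon T, by a factor of ≈ 3.79

Tidal acceleration ∝ M/d³, so compare M/d³ for each.
Moon B: (2.11 × 10²¹) / (1.26 × 10⁹)³ = 1.055 × 10⁻⁶
Moon T: (6.94 × 10²²) / (2.59 × 10⁹)³ = 3.994 × 10⁻⁶
Ratio (larger/smaller) = 3.79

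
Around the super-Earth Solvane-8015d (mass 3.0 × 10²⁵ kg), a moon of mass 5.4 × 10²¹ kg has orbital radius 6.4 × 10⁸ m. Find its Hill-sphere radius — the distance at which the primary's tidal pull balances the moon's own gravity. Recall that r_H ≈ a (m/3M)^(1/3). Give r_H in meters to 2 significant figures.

2.5 × 10⁷ m

r_H ≈ a (m/3M)^(1/3)
    = (6.4 × 10⁸) × (5.4 × 10²¹ / (3 × 3.0 × 10²⁵))^(1/3)
    = 2.5 × 10⁷ m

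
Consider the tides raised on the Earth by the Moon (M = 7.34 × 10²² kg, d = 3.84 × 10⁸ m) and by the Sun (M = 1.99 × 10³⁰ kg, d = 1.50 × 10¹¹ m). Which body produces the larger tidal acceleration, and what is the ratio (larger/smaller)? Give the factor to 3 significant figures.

Compare M/d³ for the two perturbers:
The Moon: (7.34 × 10²²) / (3.84 × 10⁸)³ = 1.296 × 10⁻³
The Sun: (1.99 × 10³⁰) / (1.50 × 10¹¹)³ = 5.896 × 10⁻⁴
Ratio (larger/smaller) = 2.20

The Moon, by a factor of ≈ 2.20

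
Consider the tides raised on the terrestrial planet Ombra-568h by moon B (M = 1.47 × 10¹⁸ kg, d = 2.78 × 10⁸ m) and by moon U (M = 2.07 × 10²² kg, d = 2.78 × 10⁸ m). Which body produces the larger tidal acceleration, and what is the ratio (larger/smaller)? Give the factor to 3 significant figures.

Tidal stretch scales as M/d³; compute that for each body.
Moon B: (1.47 × 10¹⁸) / (2.78 × 10⁸)³ = 6.842 × 10⁻⁸
Moon U: (2.07 × 10²²) / (2.78 × 10⁸)³ = 9.635 × 10⁻⁴
Ratio (larger/smaller) = 14100

Moon U, by a factor of ≈ 14100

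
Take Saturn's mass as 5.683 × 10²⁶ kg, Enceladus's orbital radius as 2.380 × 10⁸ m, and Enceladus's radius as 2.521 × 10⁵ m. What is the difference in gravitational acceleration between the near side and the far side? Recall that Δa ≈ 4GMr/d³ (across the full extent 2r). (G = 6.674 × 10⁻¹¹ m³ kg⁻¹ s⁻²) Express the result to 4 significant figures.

Δa = 4GMr/d³
   = 4 × (6.674 × 10⁻¹¹) × (5.683 × 10²⁶) × (2.521 × 10⁵) / (2.380 × 10⁸)³
   = 2.837 × 10⁻³ m/s²

2.837 × 10⁻³ m/s²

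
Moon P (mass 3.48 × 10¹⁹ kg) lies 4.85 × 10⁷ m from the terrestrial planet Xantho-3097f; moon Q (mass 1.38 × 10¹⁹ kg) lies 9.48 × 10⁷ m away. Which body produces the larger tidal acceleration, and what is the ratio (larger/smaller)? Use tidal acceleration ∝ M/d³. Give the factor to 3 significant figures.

Moon P, by a factor of ≈ 18.8

Tidal acceleration ∝ M/d³, so compare M/d³ for each.
Moon P: (3.48 × 10¹⁹) / (4.85 × 10⁷)³ = 3.050 × 10⁻⁴
Moon Q: (1.38 × 10¹⁹) / (9.48 × 10⁷)³ = 1.620 × 10⁻⁵
Ratio (larger/smaller) = 18.8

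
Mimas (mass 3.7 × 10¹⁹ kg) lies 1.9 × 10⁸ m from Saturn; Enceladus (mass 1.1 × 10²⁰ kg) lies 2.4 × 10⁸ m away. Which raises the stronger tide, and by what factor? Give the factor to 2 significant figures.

Enceladus, by a factor of ≈ 1.5

Tidal stretch scales as M/d³; compute that for each body.
Mimas: (3.7 × 10¹⁹) / (1.9 × 10⁸)³ = 5.394 × 10⁻⁶
Enceladus: (1.1 × 10²⁰) / (2.4 × 10⁸)³ = 7.957 × 10⁻⁶
Ratio (larger/smaller) = 1.5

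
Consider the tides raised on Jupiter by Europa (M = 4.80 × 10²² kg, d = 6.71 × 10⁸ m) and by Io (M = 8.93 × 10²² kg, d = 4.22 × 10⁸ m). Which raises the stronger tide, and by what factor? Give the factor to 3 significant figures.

Io, by a factor of ≈ 7.48

Tidal acceleration ∝ M/d³, so compare M/d³ for each.
Europa: (4.80 × 10²²) / (6.71 × 10⁸)³ = 1.589 × 10⁻⁴
Io: (8.93 × 10²²) / (4.22 × 10⁸)³ = 1.188 × 10⁻³
Ratio (larger/smaller) = 7.48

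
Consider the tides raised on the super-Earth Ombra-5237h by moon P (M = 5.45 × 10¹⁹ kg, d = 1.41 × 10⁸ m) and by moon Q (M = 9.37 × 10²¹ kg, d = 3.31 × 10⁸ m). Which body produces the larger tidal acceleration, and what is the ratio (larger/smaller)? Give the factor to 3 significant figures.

Moon Q, by a factor of ≈ 13.3

Tidal stretch scales as M/d³; compute that for each body.
Moon P: (5.45 × 10¹⁹) / (1.41 × 10⁸)³ = 1.944 × 10⁻⁵
Moon Q: (9.37 × 10²¹) / (3.31 × 10⁸)³ = 2.584 × 10⁻⁴
Ratio (larger/smaller) = 13.3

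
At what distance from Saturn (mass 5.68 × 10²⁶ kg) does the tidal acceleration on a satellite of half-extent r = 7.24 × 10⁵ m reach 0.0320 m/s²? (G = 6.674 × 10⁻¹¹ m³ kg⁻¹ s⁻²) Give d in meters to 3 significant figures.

1.20 × 10⁸ m

2GMr/d³ = a_tidal  ⇒  d = (2GMr / a_tidal)^(1/3)
d = (2 × 6.674×10⁻¹¹ × (5.68 × 10²⁶) × (7.24 × 10⁵) / (0.0320))^(1/3)
  = 1.20 × 10⁸ m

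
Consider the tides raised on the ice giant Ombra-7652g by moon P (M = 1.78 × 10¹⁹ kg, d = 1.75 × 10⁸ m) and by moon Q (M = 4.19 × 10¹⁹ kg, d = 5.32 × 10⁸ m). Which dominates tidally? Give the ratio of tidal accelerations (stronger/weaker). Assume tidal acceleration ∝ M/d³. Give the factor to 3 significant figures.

Moon P, by a factor of ≈ 11.9

The tide-raising term goes as M/d³ (the gradient of a 1/d² field).
Moon P: (1.78 × 10¹⁹) / (1.75 × 10⁸)³ = 3.321 × 10⁻⁶
Moon Q: (4.19 × 10¹⁹) / (5.32 × 10⁸)³ = 2.783 × 10⁻⁷
Ratio (larger/smaller) = 11.9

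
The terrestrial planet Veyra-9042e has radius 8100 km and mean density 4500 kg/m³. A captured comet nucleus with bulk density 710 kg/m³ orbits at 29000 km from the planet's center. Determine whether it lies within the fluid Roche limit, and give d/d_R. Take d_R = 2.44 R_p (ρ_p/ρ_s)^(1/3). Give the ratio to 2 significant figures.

inside; d/d_R ≈ 0.79

d_R = 2.44 × (8100 km) × (4500/710)^(1/3) = 36580 km
d/d_R = (29000) / (36580) = 0.79
Since d/d_R < 1, the body is inside the Roche limit.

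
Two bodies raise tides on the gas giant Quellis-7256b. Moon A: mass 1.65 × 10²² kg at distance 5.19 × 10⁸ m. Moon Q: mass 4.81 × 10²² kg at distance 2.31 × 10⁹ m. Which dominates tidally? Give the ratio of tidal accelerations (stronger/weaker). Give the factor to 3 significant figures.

Moon A, by a factor of ≈ 30.2

The tide-raising term goes as M/d³ (the gradient of a 1/d² field).
Moon A: (1.65 × 10²²) / (5.19 × 10⁸)³ = 1.180 × 10⁻⁴
Moon Q: (4.81 × 10²²) / (2.31 × 10⁹)³ = 3.902 × 10⁻⁶
Ratio (larger/smaller) = 30.2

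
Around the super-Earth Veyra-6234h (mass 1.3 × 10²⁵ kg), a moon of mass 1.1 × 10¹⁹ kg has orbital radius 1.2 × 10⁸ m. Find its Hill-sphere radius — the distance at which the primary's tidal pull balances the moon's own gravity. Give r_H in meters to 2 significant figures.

7.9 × 10⁵ m

r_H ≈ a (m/3M)^(1/3)
    = (1.2 × 10⁸) × (1.1 × 10¹⁹ / (3 × 1.3 × 10²⁵))^(1/3)
    = 7.9 × 10⁵ m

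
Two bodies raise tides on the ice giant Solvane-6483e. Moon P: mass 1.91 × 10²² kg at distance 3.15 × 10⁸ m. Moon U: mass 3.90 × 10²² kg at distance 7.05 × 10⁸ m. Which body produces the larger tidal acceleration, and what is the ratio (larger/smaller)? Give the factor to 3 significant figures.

Moon P, by a factor of ≈ 5.49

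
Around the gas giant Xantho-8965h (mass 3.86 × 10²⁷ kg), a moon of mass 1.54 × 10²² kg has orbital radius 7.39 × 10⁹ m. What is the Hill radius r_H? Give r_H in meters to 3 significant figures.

r_H ≈ a (m/3M)^(1/3)
    = (7.39 × 10⁹) × (1.54 × 10²² / (3 × 3.86 × 10²⁷))^(1/3)
    = 8.13 × 10⁷ m

8.13 × 10⁷ m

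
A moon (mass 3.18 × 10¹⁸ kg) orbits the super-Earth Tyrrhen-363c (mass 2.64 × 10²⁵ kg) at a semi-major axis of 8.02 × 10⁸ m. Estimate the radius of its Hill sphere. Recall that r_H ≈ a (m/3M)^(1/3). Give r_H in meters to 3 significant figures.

2.75 × 10⁶ m

r_H ≈ a (m/3M)^(1/3)
    = (8.02 × 10⁸) × (3.18 × 10¹⁸ / (3 × 2.64 × 10²⁵))^(1/3)
    = 2.75 × 10⁶ m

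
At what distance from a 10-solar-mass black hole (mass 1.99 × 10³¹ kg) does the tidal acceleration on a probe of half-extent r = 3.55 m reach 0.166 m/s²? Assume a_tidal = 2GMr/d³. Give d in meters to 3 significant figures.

3.84 × 10⁷ m

2GMr/d³ = a_tidal  ⇒  d = (2GMr / a_tidal)^(1/3)
d = (2 × 6.674×10⁻¹¹ × (1.99 × 10³¹) × (3.55) / (0.166))^(1/3)
  = 3.84 × 10⁷ m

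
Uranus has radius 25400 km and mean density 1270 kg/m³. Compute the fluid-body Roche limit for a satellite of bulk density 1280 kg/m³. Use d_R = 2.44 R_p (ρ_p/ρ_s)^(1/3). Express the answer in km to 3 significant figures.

61800 km

d_R = 2.44 × 25400 km × (1270/1280)^(1/3)
    = 61800 km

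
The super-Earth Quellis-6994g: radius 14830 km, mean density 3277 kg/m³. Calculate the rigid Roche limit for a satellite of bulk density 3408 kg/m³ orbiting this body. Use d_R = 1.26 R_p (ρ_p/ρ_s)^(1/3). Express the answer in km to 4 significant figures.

18440 km

d_R = 1.26 × 14830 km × (3277/3408)^(1/3)
    = 18440 km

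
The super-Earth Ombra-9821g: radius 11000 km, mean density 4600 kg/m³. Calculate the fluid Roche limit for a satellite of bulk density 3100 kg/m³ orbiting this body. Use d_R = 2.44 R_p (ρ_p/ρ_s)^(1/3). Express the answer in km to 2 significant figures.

d_R = 2.44 × 11000 km × (4600/3100)^(1/3)
    = 31000 km

31000 km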